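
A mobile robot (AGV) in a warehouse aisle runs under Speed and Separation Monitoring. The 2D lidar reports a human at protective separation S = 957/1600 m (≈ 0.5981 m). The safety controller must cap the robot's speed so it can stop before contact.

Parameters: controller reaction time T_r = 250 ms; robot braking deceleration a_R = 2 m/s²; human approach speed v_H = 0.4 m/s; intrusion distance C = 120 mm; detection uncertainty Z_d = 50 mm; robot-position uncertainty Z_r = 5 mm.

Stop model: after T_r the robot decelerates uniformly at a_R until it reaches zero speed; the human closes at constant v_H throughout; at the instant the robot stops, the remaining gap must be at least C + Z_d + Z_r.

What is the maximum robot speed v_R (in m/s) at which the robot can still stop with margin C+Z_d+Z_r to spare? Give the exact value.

v_R_max = 11/20 m/s = 0.5500 m/s

quadratic (1/4)·v² + (9/20)·v + (-517/1600) = 0
  disc = (9/20)² − 4·(1/4)·(-517/1600) = 841/1600 ; √disc = 29/40
  v_R = (−(9/20) + 29/40) / (2·(1/4)) = 11/20 m/s
check:
stop time T_s = (11/20)/2 = 0.2750 s
robot in T_r: 0.5500·0.2500 = 0.1375 m
braking distance = 0.5500²/(2·2.0000) = 0.0756 m
human over T_r+T_s: 0.4000·(0.2500+0.2750) = 0.2100 m
C+Z_d+Z_r = 0.1200+0.0500+0.0050 = 0.1750 m
sum ≈ 0.1375+0.0756+0.2100+0.1750 ≈ 0.5981 m = S ✓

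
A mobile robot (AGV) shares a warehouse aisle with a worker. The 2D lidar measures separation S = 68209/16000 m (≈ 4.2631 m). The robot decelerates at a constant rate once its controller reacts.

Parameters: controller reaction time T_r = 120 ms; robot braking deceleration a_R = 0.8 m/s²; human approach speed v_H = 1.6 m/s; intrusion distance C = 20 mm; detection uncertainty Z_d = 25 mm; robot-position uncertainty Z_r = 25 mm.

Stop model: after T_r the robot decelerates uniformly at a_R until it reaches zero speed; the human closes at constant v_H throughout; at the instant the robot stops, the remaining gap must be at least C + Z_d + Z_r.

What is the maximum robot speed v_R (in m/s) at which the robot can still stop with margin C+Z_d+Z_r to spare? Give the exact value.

v_R_max = 27/20 m/s = 1.3500 m/s

at the boundary: (5/8)·v² + (53/25)·v + (-64017/16000) = 0
  disc = (53/25)² − 4·(5/8)·(-64017/16000) = 2319529/160000 ; √disc = 1523/400
  v_R = (−(53/25) + 1523/400) / (2·(5/8)) = 27/20 m/s
check:
braking lasts T_s = (27/20)/(4/5) = 1.6875 s
robot covers v_R·T_r = 1.3500·0.1200 = 0.1620 m before braking
braking distance = 1.3500²/(2·0.8000) = 1.1391 m
human closes 1.6000·1.8075 = 2.8920 m
residual clearance needed = 0.0200+0.0250+0.0250 = 0.0700 m
sum ≈ 0.1620+1.1391+2.8920+0.0700 ≈ 4.2631 m = S ✓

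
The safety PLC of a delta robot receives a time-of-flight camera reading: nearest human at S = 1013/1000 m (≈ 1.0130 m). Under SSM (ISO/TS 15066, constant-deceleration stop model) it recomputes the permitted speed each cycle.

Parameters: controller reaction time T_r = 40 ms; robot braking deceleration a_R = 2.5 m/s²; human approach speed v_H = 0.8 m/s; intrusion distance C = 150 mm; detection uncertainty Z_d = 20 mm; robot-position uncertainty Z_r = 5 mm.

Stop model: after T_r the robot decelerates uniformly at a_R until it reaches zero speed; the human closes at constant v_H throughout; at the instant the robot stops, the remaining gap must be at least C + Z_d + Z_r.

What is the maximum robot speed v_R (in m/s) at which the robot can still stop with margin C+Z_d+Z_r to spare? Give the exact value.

at the boundary: (1/5)·v² + (9/25)·v + (-403/500) = 0
  disc = (9/25)² − 4·(1/5)·(-403/500) = 484/625 ; √disc = 22/25
  v_R = (−(9/25) + 22/25) / (2·(1/5)) = 13/10 m/s
check:
stop time T_s = (13/10)/(5/2) = 0.5200 s
robot covers v_R·T_r = 1.3000·0.0400 = 0.0520 m before braking
braking distance = 1.3000²/(2·2.5000) = 0.3380 m
human over T_r+T_s: 0.8000·(0.0400+0.5200) = 0.4480 m
residual clearance needed = 0.1500+0.0200+0.0050 = 0.1750 m
sum ≈ 0.0520+0.3380+0.4480+0.1750 ≈ 1.0130 m = S ✓

v_R_max = 13/10 m/s = 1.3000 m/s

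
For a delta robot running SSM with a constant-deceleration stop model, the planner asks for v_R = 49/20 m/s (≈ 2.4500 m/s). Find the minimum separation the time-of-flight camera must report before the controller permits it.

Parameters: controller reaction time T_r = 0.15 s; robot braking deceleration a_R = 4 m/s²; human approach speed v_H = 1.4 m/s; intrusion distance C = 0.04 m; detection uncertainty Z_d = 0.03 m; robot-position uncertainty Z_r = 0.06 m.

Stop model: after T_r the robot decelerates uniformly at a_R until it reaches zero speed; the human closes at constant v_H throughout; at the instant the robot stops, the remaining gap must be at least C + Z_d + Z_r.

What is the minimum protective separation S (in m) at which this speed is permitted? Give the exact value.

S_min = 7409/3200 m = 2.3153 m

braking lasts T_s = (49/20)/4 = 0.6125 s
robot covers v_R·T_r = 2.4500·0.1500 = 0.3675 m before braking
robot under decel: 2.4500²/(2·4.0000) = 0.7503 m
person approaches 1.4000·(0.1500+0.6125) = 1.0675 m
C+Z_d+Z_r = 0.0400+0.0300+0.0600 = 0.1300 m
S_min ≈ 0.3675+0.7503+1.0675+0.1300  ⇒  S_min = 7409/3200 m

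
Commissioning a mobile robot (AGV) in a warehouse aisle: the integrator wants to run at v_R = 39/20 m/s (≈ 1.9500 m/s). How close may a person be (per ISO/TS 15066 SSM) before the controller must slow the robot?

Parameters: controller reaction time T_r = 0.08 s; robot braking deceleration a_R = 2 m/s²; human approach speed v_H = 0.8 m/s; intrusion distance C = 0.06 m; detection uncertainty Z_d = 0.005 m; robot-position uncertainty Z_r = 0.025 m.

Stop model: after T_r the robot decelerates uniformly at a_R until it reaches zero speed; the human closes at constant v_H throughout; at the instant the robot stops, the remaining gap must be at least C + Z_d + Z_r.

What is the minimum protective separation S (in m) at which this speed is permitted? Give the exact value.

stop time T_s = (39/20)/2 = 0.9750 s
robot in T_r: 1.9500·0.0800 = 0.1560 m
robot covers 1.9500·0.9750 − ½·2.0000·0.9750² = 0.9506 m while stopping
person approaches 0.8000·(0.0800+0.9750) = 0.8440 m
margins: 0.0600+0.0050+0.0250 = 0.0900 m
S_min ≈ 0.1560+0.9506+0.8440+0.0900  ⇒  S_min = 653/320 m

S_min = 653/320 m = 2.0406 m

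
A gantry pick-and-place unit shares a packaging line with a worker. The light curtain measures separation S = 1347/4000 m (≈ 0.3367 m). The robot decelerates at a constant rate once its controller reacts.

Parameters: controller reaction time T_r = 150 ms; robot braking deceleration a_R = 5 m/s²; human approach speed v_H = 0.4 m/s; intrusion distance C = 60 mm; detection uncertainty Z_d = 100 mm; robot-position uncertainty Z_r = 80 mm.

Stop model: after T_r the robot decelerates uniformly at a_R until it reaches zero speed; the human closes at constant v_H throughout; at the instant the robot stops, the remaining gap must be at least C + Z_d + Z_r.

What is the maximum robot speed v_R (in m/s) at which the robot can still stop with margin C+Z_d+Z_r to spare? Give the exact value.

quadratic (1/10)·v² + (23/100)·v + (-147/4000) = 0
  disc = (23/100)² − 4·(1/10)·(-147/4000) = 169/2500 ; √disc = 13/50
  v_R = (−(23/100) + 13/50) / (2·(1/10)) = 3/20 m/s
check:
braking lasts T_s = (3/20)/5 = 0.0300 s
robot covers v_R·T_r = 0.1500·0.1500 = 0.0225 m before braking
robot covers 0.1500·0.0300 − ½·5.0000·0.0300² = 0.0022 m while stopping
person approaches 0.4000·(0.1500+0.0300) = 0.0720 m
C+Z_d+Z_r = 0.0600+0.1000+0.0800 = 0.2400 m
sum ≈ 0.0225+0.0022+0.0720+0.2400 ≈ 0.3367 m = S ✓

v_R_max = 3/20 m/s = 0.1500 m/s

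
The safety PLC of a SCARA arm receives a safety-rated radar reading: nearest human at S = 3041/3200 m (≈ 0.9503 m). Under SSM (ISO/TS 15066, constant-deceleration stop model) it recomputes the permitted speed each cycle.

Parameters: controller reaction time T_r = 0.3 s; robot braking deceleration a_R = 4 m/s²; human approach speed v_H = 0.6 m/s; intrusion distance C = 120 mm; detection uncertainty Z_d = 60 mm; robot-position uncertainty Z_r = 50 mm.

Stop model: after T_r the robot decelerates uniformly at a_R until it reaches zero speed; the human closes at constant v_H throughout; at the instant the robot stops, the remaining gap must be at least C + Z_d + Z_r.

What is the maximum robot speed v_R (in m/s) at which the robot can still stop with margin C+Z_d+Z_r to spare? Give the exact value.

v_R_max = 19/20 m/s = 0.9500 m/s

collect terms ⇒ (1/8)·v_R² + (9/20)·v_R + (-1729/3200) = 0
  disc = (9/20)² − 4·(1/8)·(-1729/3200) = 121/256 ; √disc = 11/16
  v_R = (−(9/20) + 11/16) / (2·(1/8)) = 19/20 m/s
check:
T_s = v_R/a_R = (19/20)/4 = 0.2375 s
robot in T_r: 0.9500·0.3000 = 0.2850 m
robot covers 0.9500·0.2375 − ½·4.0000·0.2375² = 0.1128 m while stopping
person approaches 0.6000·(0.3000+0.2375) = 0.3225 m
C+Z_d+Z_r = 0.1200+0.0600+0.0500 = 0.2300 m
sum ≈ 0.2850+0.1128+0.3225+0.2300 ≈ 0.9503 m = S ✓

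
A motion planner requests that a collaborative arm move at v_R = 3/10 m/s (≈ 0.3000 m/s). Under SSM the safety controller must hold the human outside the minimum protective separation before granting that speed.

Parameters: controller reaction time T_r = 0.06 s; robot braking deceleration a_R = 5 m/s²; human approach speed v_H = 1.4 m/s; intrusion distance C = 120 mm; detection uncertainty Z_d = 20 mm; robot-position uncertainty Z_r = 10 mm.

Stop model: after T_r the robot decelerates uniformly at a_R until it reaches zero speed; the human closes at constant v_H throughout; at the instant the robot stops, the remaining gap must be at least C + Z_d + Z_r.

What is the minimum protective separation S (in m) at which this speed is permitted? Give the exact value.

S_min = 69/200 m = 0.3450 m

stop time T_s = (3/10)/5 = 0.0600 s
reaction-phase robot travel = 0.3000·0.0600 = 0.0180 m
robot covers 0.3000·0.0600 − ½·5.0000·0.0600² = 0.0090 m while stopping
person approaches 1.4000·(0.0600+0.0600) = 0.1680 m
residual clearance needed = 0.1200+0.0200+0.0100 = 0.1500 m
S_min ≈ 0.0180+0.0090+0.1680+0.1500  ⇒  S_min = 69/200 m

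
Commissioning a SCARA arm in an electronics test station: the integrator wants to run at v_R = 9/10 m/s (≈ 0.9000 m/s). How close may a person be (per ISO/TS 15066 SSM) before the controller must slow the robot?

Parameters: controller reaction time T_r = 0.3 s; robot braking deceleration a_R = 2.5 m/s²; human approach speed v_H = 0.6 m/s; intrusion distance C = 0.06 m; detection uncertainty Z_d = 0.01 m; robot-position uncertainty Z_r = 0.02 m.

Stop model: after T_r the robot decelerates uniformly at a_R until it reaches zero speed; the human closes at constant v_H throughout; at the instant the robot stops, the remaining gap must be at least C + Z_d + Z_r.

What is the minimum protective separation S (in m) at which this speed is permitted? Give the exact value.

braking lasts T_s = (9/10)/(5/2) = 0.3600 s
reaction-phase robot travel = 0.9000·0.3000 = 0.2700 m
braking distance = 0.9000²/(2·2.5000) = 0.1620 m
human over T_r+T_s: 0.6000·(0.3000+0.3600) = 0.3960 m
margins: 0.0600+0.0100+0.0200 = 0.0900 m
S_min ≈ 0.2700+0.1620+0.3960+0.0900  ⇒  S_min = 459/500 m

S_min = 459/500 m = 0.9180 m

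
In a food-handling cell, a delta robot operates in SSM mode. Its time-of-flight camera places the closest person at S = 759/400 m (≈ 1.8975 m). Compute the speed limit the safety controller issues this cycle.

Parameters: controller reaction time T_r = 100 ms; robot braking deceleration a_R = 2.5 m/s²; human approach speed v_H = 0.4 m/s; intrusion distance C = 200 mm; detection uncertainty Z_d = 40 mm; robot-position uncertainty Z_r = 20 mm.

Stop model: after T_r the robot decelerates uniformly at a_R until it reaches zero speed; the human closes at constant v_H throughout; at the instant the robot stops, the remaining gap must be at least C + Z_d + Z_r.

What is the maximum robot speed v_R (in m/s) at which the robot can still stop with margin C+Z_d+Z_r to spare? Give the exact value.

at the boundary: (1/5)·v² + (13/50)·v + (-639/400) = 0
  disc = (13/50)² − 4·(1/5)·(-639/400) = 841/625 ; √disc = 29/25
  v_R = (−(13/50) + 29/25) / (2·(1/5)) = 9/4 m/s
check:
T_s = v_R/a_R = (9/4)/(5/2) = 0.9000 s
robot covers v_R·T_r = 2.2500·0.1000 = 0.2250 m before braking
robot covers 2.2500·0.9000 − ½·2.5000·0.9000² = 1.0125 m while stopping
human closes 0.4000·1.0000 = 0.4000 m
residual clearance needed = 0.2000+0.0400+0.0200 = 0.2600 m
sum ≈ 0.2250+1.0125+0.4000+0.2600 ≈ 1.8975 m = S ✓

v_R_max = 9/4 m/s = 2.2500 m/s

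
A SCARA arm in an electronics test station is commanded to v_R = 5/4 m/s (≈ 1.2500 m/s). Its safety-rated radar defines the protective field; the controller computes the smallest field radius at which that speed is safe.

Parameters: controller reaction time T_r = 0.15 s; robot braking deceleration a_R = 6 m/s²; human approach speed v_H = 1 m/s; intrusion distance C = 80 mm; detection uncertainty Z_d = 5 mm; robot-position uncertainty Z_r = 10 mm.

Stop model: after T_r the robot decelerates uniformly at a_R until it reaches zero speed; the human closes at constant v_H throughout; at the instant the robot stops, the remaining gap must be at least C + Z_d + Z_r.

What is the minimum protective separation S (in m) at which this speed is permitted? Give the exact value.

S_min = 3701/4800 m = 0.7710 m

T_s = v_R/a_R = (5/4)/6 = 0.2083 s
reaction-phase robot travel = 1.2500·0.1500 = 0.1875 m
braking distance = 1.2500²/(2·6.0000) = 0.1302 m
human over T_r+T_s: 1.0000·(0.1500+0.2083) = 0.3583 m
C+Z_d+Z_r = 0.0800+0.0050+0.0100 = 0.0950 m
S_min ≈ 0.1875+0.1302+0.3583+0.0950  ⇒  S_min = 3701/4800 m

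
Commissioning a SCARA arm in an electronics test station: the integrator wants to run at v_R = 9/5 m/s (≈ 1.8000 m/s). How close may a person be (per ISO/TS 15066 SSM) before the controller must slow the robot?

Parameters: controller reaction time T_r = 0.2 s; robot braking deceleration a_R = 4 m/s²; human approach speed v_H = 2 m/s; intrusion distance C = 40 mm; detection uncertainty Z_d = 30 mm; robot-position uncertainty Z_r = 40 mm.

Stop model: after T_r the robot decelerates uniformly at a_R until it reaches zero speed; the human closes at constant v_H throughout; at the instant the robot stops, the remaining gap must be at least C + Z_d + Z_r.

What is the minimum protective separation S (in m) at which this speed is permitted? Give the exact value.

S_min = 87/40 m = 2.1750 m

braking lasts T_s = (9/5)/4 = 0.4500 s
robot in T_r: 1.8000·0.2000 = 0.3600 m
robot covers 1.8000·0.4500 − ½·4.0000·0.4500² = 0.4050 m while stopping
human over T_r+T_s: 2.0000·(0.2000+0.4500) = 1.3000 m
margins: 0.0400+0.0300+0.0400 = 0.1100 m
S_min ≈ 0.3600+0.4050+1.3000+0.1100  ⇒  S_min = 87/40 m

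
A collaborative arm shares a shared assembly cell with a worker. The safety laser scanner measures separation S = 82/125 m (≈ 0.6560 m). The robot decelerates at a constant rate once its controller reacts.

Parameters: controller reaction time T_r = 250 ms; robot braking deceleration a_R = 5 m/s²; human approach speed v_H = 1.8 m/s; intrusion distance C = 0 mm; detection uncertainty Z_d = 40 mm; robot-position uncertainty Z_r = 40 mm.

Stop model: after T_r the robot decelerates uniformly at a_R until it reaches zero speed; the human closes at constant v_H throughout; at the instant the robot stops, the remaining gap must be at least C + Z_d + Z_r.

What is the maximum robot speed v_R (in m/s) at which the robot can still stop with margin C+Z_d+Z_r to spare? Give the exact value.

collect terms ⇒ (1/10)·v_R² + (61/100)·v_R + (-63/500) = 0
  disc = (61/100)² − 4·(1/10)·(-63/500) = 169/400 ; √disc = 13/20
  v_R = (−(61/100) + 13/20) / (2·(1/10)) = 1/5 m/s
check:
T_s = v_R/a_R = (1/5)/5 = 0.0400 s
reaction-phase robot travel = 0.2000·0.2500 = 0.0500 m
braking distance = 0.2000²/(2·5.0000) = 0.0040 m
person approaches 1.8000·(0.2500+0.0400) = 0.5220 m
residual clearance needed = 0.0000+0.0400+0.0400 = 0.0800 m
sum ≈ 0.0500+0.0040+0.5220+0.0800 ≈ 0.6560 m = S ✓

v_R_max = 1/5 m/s = 0.2000 m/s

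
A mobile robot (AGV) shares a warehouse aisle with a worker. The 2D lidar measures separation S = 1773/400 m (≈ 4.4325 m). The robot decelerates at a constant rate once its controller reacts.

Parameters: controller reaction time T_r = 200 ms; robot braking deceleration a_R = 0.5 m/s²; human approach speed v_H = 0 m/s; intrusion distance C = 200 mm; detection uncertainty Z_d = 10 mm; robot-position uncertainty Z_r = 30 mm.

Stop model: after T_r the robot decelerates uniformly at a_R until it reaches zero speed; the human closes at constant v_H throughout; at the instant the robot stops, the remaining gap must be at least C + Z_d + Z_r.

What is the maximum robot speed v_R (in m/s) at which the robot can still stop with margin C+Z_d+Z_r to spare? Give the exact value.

at the boundary: (1)·v² + (1/5)·v + (-1677/400) = 0
  disc = (1/5)² − 4·(1)·(-1677/400) = 1681/100 ; √disc = 41/10
  v_R = (−(1/5) + 41/10) / (2·(1)) = 39/20 m/s
check:
stop time T_s = (39/20)/(1/2) = 3.9000 s
reaction-phase robot travel = 1.9500·0.2000 = 0.3900 m
robot covers 1.9500·3.9000 − ½·0.5000·3.9000² = 3.8025 m while stopping
person approaches 0.0000·(0.2000+3.9000) = 0.0000 m
C+Z_d+Z_r = 0.2000+0.0100+0.0300 = 0.2400 m
sum ≈ 0.3900+3.8025+0.0000+0.2400 ≈ 4.4325 m = S ✓

v_R_max = 39/20 m/s = 1.9500 m/s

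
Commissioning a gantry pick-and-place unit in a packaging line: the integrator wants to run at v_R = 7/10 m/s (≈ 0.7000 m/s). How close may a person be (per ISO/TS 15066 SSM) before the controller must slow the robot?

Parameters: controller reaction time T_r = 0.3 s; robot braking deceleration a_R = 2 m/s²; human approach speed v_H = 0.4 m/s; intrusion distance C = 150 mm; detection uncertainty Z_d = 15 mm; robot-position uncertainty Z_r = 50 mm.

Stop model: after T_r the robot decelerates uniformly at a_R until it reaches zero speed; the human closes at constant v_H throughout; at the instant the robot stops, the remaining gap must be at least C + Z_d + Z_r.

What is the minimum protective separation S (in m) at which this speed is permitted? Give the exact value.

S_min = 323/400 m = 0.8075 m

T_s = v_R/a_R = (7/10)/2 = 0.3500 s
robot covers v_R·T_r = 0.7000·0.3000 = 0.2100 m before braking
robot covers 0.7000·0.3500 − ½·2.0000·0.3500² = 0.1225 m while stopping
human closes 0.4000·0.6500 = 0.2600 m
residual clearance needed = 0.1500+0.0150+0.0500 = 0.2150 m
S_min ≈ 0.2100+0.1225+0.2600+0.2150  ⇒  S_min = 323/400 m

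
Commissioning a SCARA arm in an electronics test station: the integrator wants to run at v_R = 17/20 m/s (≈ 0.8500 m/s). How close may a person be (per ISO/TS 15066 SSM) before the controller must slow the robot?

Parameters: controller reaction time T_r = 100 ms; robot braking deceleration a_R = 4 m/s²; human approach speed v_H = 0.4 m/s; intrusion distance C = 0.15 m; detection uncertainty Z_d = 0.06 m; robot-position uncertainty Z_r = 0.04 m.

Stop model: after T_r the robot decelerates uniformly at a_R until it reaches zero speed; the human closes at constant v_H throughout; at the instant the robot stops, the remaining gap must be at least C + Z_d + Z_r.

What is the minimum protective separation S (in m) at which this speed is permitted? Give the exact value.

S_min = 1761/3200 m = 0.5503 m

stop time T_s = (17/20)/4 = 0.2125 s
robot covers v_R·T_r = 0.8500·0.1000 = 0.0850 m before braking
robot covers 0.8500·0.2125 − ½·4.0000·0.2125² = 0.0903 m while stopping
human closes 0.4000·0.3125 = 0.1250 m
residual clearance needed = 0.1500+0.0600+0.0400 = 0.2500 m
S_min ≈ 0.0850+0.0903+0.1250+0.2500  ⇒  S_min = 1761/3200 m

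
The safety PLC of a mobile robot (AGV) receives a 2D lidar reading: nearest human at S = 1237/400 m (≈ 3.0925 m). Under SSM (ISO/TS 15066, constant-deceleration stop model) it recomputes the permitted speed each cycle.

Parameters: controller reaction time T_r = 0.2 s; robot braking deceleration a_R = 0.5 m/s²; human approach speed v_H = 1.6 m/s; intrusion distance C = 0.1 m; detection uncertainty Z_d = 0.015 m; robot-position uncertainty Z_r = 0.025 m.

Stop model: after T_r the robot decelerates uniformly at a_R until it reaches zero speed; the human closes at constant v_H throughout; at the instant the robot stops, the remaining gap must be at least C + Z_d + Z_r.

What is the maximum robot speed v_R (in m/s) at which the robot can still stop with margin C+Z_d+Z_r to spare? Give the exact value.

quadratic (1)·v² + (17/5)·v + (-1053/400) = 0
  disc = (17/5)² − 4·(1)·(-1053/400) = 2209/100 ; √disc = 47/10
  v_R = (−(17/5) + 47/10) / (2·(1)) = 13/20 m/s
check:
braking lasts T_s = (13/20)/(1/2) = 1.3000 s
robot covers v_R·T_r = 0.6500·0.2000 = 0.1300 m before braking
robot covers 0.6500·1.3000 − ½·0.5000·1.3000² = 0.4225 m while stopping
human over T_r+T_s: 1.6000·(0.2000+1.3000) = 2.4000 m
C+Z_d+Z_r = 0.1000+0.0150+0.0250 = 0.1400 m
sum ≈ 0.1300+0.4225+2.4000+0.1400 ≈ 3.0925 m = S ✓

v_R_max = 13/20 m/s = 0.6500 m/s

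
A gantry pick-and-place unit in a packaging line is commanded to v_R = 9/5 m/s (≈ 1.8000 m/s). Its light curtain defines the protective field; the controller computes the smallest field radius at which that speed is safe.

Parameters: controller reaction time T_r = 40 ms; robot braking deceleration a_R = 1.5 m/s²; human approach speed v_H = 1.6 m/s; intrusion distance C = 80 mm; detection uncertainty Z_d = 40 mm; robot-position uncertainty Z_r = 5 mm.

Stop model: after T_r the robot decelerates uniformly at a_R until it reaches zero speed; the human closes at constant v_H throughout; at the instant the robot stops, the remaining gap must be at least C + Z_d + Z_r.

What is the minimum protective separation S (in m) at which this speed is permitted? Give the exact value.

braking lasts T_s = (9/5)/(3/2) = 1.2000 s
robot in T_r: 1.8000·0.0400 = 0.0720 m
robot under decel: 1.8000²/(2·1.5000) = 1.0800 m
person approaches 1.6000·(0.0400+1.2000) = 1.9840 m
margins: 0.0800+0.0400+0.0050 = 0.1250 m
S_min ≈ 0.0720+1.0800+1.9840+0.1250  ⇒  S_min = 3261/1000 m

S_min = 3261/1000 m = 3.2610 m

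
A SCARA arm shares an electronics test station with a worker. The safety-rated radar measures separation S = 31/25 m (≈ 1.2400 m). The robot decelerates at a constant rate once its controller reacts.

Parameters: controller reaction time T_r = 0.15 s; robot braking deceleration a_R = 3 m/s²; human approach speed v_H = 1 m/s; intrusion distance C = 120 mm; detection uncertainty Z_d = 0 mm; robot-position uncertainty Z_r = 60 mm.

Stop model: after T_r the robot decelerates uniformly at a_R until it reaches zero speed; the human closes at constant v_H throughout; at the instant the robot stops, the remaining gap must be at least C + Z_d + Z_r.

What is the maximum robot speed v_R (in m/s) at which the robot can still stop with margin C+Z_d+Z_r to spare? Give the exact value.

v_R_max = 13/10 m/s = 1.3000 m/s

collect terms ⇒ (1/6)·v_R² + (29/60)·v_R + (-91/100) = 0
  disc = (29/60)² − 4·(1/6)·(-91/100) = 121/144 ; √disc = 11/12
  v_R = (−(29/60) + 11/12) / (2·(1/6)) = 13/10 m/s
check:
stop time T_s = (13/10)/3 = 0.4333 s
reaction-phase robot travel = 1.3000·0.1500 = 0.1950 m
robot covers 1.3000·0.4333 − ½·3.0000·0.4333² = 0.2817 m while stopping
human over T_r+T_s: 1.0000·(0.1500+0.4333) = 0.5833 m
residual clearance needed = 0.1200+0.0000+0.0600 = 0.1800 m
sum ≈ 0.1950+0.2817+0.5833+0.1800 ≈ 1.2400 m = S ✓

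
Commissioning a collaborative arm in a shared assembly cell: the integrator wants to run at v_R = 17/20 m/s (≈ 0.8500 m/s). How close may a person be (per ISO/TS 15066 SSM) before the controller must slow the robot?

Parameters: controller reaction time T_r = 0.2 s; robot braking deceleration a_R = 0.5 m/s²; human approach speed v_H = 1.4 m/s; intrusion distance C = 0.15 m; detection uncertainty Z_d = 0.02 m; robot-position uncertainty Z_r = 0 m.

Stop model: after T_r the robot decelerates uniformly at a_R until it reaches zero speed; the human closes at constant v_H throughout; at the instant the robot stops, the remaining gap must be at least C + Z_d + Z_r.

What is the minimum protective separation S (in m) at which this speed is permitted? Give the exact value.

stop time T_s = (17/20)/(1/2) = 1.7000 s
robot covers v_R·T_r = 0.8500·0.2000 = 0.1700 m before braking
robot under decel: 0.8500²/(2·0.5000) = 0.7225 m
human closes 1.4000·1.9000 = 2.6600 m
C+Z_d+Z_r = 0.1500+0.0200+0.0000 = 0.1700 m
S_min ≈ 0.1700+0.7225+2.6600+0.1700  ⇒  S_min = 1489/400 m

S_min = 1489/400 m = 3.7225 m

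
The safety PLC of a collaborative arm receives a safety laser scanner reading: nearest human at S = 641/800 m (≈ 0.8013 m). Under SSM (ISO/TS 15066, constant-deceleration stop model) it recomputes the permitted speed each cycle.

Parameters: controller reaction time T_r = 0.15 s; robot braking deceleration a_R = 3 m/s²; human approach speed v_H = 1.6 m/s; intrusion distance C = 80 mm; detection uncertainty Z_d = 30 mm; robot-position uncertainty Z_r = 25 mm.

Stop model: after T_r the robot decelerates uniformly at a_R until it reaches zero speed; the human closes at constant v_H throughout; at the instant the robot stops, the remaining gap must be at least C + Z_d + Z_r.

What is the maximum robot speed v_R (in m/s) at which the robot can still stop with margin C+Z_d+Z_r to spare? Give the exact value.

v_R_max = 11/20 m/s = 0.5500 m/s

at the boundary: (1/6)·v² + (41/60)·v + (-341/800) = 0
  disc = (41/60)² − 4·(1/6)·(-341/800) = 169/225 ; √disc = 13/15
  v_R = (−(41/60) + 13/15) / (2·(1/6)) = 11/20 m/s
check:
braking lasts T_s = (11/20)/3 = 0.1833 s
robot covers v_R·T_r = 0.5500·0.1500 = 0.0825 m before braking
braking distance = 0.5500²/(2·3.0000) = 0.0504 m
human over T_r+T_s: 1.6000·(0.1500+0.1833) = 0.5333 m
residual clearance needed = 0.0800+0.0300+0.0250 = 0.1350 m
sum ≈ 0.0825+0.0504+0.5333+0.1350 ≈ 0.8013 m = S ✓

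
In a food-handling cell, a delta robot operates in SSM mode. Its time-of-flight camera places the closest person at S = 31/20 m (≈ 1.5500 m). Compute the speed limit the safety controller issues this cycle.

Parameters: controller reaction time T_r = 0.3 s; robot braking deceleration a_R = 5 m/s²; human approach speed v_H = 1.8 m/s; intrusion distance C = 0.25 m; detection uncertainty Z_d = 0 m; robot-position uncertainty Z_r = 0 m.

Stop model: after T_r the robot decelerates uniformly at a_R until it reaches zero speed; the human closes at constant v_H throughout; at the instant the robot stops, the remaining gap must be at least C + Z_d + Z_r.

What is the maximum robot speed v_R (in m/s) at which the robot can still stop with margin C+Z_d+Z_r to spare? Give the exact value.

v_R_max = 1 m/s = 1.0000 m/s

at the boundary: (1/10)·v² + (33/50)·v + (-19/25) = 0
  disc = (33/50)² − 4·(1/10)·(-19/25) = 1849/2500 ; √disc = 43/50
  v_R = (−(33/50) + 43/50) / (2·(1/10)) = 1 m/s
check:
T_s = v_R/a_R = 1/5 = 0.2000 s
reaction-phase robot travel = 1.0000·0.3000 = 0.3000 m
braking distance = 1.0000²/(2·5.0000) = 0.1000 m
human over T_r+T_s: 1.8000·(0.3000+0.2000) = 0.9000 m
residual clearance needed = 0.2500+0.0000+0.0000 = 0.2500 m
sum ≈ 0.3000+0.1000+0.9000+0.2500 ≈ 1.5500 m = S ✓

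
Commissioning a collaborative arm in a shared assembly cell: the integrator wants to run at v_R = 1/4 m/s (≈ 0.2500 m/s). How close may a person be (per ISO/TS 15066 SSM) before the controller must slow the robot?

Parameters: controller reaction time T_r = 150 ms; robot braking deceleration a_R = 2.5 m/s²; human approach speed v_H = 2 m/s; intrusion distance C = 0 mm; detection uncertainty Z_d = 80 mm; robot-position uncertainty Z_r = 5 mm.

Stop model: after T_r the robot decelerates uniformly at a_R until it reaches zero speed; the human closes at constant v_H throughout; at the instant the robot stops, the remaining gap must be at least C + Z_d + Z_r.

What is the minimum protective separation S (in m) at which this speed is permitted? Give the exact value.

braking lasts T_s = (1/4)/(5/2) = 0.1000 s
robot covers v_R·T_r = 0.2500·0.1500 = 0.0375 m before braking
robot under decel: 0.2500²/(2·2.5000) = 0.0125 m
person approaches 2.0000·(0.1500+0.1000) = 0.5000 m
margins: 0.0000+0.0800+0.0050 = 0.0850 m
S_min ≈ 0.0375+0.0125+0.5000+0.0850  ⇒  S_min = 127/200 m

S_min = 127/200 m = 0.6350 m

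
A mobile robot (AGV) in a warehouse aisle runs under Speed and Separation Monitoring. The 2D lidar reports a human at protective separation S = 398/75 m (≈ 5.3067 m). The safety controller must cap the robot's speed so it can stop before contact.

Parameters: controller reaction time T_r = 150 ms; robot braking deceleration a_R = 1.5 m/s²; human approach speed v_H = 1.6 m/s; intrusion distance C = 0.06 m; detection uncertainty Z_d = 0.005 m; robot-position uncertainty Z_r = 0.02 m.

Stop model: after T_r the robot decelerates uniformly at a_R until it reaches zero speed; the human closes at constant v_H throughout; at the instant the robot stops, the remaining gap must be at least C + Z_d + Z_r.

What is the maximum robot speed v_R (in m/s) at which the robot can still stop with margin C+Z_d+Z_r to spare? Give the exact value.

collect terms ⇒ (1/3)·v_R² + (73/60)·v_R + (-2989/600) = 0
  disc = (73/60)² − 4·(1/3)·(-2989/600) = 3249/400 ; √disc = 57/20
  v_R = (−(73/60) + 57/20) / (2·(1/3)) = 49/20 m/s
check:
T_s = v_R/a_R = (49/20)/(3/2) = 1.6333 s
robot in T_r: 2.4500·0.1500 = 0.3675 m
robot covers 2.4500·1.6333 − ½·1.5000·1.6333² = 2.0008 m while stopping
human closes 1.6000·1.7833 = 2.8533 m
C+Z_d+Z_r = 0.0600+0.0050+0.0200 = 0.0850 m
sum ≈ 0.3675+2.0008+2.8533+0.0850 ≈ 5.3067 m = S ✓

v_R_max = 49/20 m/s = 2.4500 m/s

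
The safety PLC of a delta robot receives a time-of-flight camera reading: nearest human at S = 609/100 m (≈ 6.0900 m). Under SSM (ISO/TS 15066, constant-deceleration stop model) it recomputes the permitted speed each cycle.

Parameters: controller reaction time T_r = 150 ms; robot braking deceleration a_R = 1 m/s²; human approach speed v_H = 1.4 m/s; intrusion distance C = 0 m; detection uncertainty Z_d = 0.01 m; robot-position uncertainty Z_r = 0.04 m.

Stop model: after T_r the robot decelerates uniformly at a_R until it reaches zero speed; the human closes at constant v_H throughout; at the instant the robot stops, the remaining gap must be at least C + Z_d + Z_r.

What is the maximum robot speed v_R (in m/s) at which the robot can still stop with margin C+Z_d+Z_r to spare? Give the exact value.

v_R_max = 11/5 m/s = 2.2000 m/s

quadratic (1/2)·v² + (31/20)·v + (-583/100) = 0
  disc = (31/20)² − 4·(1/2)·(-583/100) = 225/16 ; √disc = 15/4
  v_R = (−(31/20) + 15/4) / (2·(1/2)) = 11/5 m/s
check:
stop time T_s = (11/5)/1 = 2.2000 s
robot covers v_R·T_r = 2.2000·0.1500 = 0.3300 m before braking
robot under decel: 2.2000²/(2·1.0000) = 2.4200 m
human closes 1.4000·2.3500 = 3.2900 m
margins: 0.0000+0.0100+0.0400 = 0.0500 m
sum ≈ 0.3300+2.4200+3.2900+0.0500 ≈ 6.0900 m = S ✓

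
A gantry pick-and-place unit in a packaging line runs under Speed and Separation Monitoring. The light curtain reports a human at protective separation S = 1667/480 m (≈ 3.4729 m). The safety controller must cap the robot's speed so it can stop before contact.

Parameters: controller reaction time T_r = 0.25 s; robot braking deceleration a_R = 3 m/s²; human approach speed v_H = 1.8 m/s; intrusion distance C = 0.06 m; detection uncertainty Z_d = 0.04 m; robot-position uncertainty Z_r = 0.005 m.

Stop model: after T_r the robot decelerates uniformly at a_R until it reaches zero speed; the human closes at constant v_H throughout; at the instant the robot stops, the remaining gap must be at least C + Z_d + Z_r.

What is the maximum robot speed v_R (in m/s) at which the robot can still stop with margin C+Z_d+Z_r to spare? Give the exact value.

v_R_max = 47/20 m/s = 2.3500 m/s

collect terms ⇒ (1/6)·v_R² + (17/20)·v_R + (-7003/2400) = 0
  disc = (17/20)² − 4·(1/6)·(-7003/2400) = 2401/900 ; √disc = 49/30
  v_R = (−(17/20) + 49/30) / (2·(1/6)) = 47/20 m/s
check:
T_s = v_R/a_R = (47/20)/3 = 0.7833 s
reaction-phase robot travel = 2.3500·0.2500 = 0.5875 m
robot covers 2.3500·0.7833 − ½·3.0000·0.7833² = 0.9204 m while stopping
human over T_r+T_s: 1.8000·(0.2500+0.7833) = 1.8600 m
C+Z_d+Z_r = 0.0600+0.0400+0.0050 = 0.1050 m
sum ≈ 0.5875+0.9204+1.8600+0.1050 ≈ 3.4729 m = S ✓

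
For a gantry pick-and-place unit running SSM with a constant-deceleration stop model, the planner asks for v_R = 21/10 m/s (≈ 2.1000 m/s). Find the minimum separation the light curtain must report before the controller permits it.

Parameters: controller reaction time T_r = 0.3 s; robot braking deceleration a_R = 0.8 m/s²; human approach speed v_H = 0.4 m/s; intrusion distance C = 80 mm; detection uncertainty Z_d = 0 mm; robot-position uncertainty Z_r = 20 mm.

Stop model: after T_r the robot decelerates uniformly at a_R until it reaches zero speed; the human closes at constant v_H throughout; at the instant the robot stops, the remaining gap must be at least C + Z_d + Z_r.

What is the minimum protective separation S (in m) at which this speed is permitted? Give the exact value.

T_s = v_R/a_R = (21/10)/(4/5) = 2.6250 s
robot in T_r: 2.1000·0.3000 = 0.6300 m
robot covers 2.1000·2.6250 − ½·0.8000·2.6250² = 2.7563 m while stopping
person approaches 0.4000·(0.3000+2.6250) = 1.1700 m
C+Z_d+Z_r = 0.0800+0.0000+0.0200 = 0.1000 m
S_min ≈ 0.6300+2.7563+1.1700+0.1000  ⇒  S_min = 149/32 m

S_min = 149/32 m = 4.6562 m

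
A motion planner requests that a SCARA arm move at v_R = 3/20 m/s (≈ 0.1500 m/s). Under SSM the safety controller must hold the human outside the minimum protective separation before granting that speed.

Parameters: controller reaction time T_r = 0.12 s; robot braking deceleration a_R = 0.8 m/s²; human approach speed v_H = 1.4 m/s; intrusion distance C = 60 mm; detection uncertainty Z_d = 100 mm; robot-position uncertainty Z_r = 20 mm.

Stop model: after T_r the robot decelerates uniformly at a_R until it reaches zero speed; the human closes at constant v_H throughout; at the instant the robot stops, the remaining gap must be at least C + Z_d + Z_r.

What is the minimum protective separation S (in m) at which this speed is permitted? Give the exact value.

T_s = v_R/a_R = (3/20)/(4/5) = 0.1875 s
robot covers v_R·T_r = 0.1500·0.1200 = 0.0180 m before braking
braking distance = 0.1500²/(2·0.8000) = 0.0141 m
human over T_r+T_s: 1.4000·(0.1200+0.1875) = 0.4305 m
residual clearance needed = 0.0600+0.1000+0.0200 = 0.1800 m
S_min ≈ 0.0180+0.0141+0.4305+0.1800  ⇒  S_min = 10281/16000 m

S_min = 10281/16000 m = 0.6426 m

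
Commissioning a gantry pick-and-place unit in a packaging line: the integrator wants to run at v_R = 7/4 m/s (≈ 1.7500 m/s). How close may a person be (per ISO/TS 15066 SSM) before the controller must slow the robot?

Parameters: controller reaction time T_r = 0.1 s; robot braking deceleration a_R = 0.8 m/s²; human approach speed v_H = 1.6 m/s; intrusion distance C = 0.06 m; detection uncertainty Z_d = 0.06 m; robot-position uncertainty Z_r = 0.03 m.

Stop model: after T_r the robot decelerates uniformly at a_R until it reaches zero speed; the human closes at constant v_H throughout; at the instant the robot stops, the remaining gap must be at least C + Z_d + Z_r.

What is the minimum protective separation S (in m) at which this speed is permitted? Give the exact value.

T_s = v_R/a_R = (7/4)/(4/5) = 2.1875 s
reaction-phase robot travel = 1.7500·0.1000 = 0.1750 m
robot covers 1.7500·2.1875 − ½·0.8000·2.1875² = 1.9141 m while stopping
human closes 1.6000·2.2875 = 3.6600 m
C+Z_d+Z_r = 0.0600+0.0600+0.0300 = 0.1500 m
S_min ≈ 0.1750+1.9141+3.6600+0.1500  ⇒  S_min = 18877/3200 m

S_min = 18877/3200 m = 5.8991 m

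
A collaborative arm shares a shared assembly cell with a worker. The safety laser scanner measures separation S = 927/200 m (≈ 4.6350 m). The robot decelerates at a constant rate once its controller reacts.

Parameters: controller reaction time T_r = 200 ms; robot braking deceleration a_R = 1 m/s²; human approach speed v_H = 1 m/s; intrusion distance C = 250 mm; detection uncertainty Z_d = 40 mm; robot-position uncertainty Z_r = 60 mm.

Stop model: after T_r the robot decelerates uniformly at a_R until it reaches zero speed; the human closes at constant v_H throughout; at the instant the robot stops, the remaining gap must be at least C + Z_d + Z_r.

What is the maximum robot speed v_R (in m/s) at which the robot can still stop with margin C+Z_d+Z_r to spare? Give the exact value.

v_R_max = 19/10 m/s = 1.9000 m/s

at the boundary: (1/2)·v² + (6/5)·v + (-817/200) = 0
  disc = (6/5)² − 4·(1/2)·(-817/200) = 961/100 ; √disc = 31/10
  v_R = (−(6/5) + 31/10) / (2·(1/2)) = 19/10 m/s
check:
braking lasts T_s = (19/10)/1 = 1.9000 s
reaction-phase robot travel = 1.9000·0.2000 = 0.3800 m
braking distance = 1.9000²/(2·1.0000) = 1.8050 m
human over T_r+T_s: 1.0000·(0.2000+1.9000) = 2.1000 m
residual clearance needed = 0.2500+0.0400+0.0600 = 0.3500 m
sum ≈ 0.3800+1.8050+2.1000+0.3500 ≈ 4.6350 m = S ✓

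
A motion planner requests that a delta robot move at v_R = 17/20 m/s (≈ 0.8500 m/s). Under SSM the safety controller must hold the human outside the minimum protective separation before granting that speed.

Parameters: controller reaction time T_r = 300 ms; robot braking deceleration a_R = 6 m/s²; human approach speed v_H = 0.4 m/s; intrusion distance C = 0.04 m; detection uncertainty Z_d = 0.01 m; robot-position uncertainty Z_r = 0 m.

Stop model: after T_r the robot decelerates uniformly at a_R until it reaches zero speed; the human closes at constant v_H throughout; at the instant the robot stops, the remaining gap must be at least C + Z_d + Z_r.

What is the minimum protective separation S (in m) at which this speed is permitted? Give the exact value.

S_min = 867/1600 m = 0.5419 m

stop time T_s = (17/20)/6 = 0.1417 s
robot covers v_R·T_r = 0.8500·0.3000 = 0.2550 m before braking
robot covers 0.8500·0.1417 − ½·6.0000·0.1417² = 0.0602 m while stopping
human over T_r+T_s: 0.4000·(0.3000+0.1417) = 0.1767 m
C+Z_d+Z_r = 0.0400+0.0100+0.0000 = 0.0500 m
S_min ≈ 0.2550+0.0602+0.1767+0.0500  ⇒  S_min = 867/1600 m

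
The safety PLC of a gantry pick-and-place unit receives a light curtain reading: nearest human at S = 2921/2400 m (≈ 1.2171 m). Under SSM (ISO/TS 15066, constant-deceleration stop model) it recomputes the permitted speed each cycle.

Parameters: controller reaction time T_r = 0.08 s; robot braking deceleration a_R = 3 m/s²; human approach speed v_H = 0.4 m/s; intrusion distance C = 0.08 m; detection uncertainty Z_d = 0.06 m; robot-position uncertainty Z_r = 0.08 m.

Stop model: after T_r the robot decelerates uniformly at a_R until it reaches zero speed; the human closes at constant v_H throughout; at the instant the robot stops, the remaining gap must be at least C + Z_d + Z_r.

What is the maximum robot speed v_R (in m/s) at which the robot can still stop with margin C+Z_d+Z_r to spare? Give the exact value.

v_R_max = 37/20 m/s = 1.8500 m/s

quadratic (1/6)·v² + (16/75)·v + (-11581/12000) = 0
  disc = (16/75)² − 4·(1/6)·(-11581/12000) = 6889/10000 ; √disc = 83/100
  v_R = (−(16/75) + 83/100) / (2·(1/6)) = 37/20 m/s
check:
T_s = v_R/a_R = (37/20)/3 = 0.6167 s
robot in T_r: 1.8500·0.0800 = 0.1480 m
robot covers 1.8500·0.6167 − ½·3.0000·0.6167² = 0.5704 m while stopping
person approaches 0.4000·(0.0800+0.6167) = 0.2787 m
residual clearance needed = 0.0800+0.0600+0.0800 = 0.2200 m
sum ≈ 0.1480+0.5704+0.2787+0.2200 ≈ 1.2171 m = S ✓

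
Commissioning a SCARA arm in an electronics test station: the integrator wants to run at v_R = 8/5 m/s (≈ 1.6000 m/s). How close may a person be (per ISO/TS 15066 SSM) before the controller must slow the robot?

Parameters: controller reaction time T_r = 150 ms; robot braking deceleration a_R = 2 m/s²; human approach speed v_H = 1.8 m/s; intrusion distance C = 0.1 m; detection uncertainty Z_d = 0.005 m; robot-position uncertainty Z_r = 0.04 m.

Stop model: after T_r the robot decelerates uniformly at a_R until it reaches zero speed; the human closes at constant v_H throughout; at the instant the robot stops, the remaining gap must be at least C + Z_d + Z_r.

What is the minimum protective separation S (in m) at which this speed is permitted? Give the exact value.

S_min = 547/200 m = 2.7350 m

T_s = v_R/a_R = (8/5)/2 = 0.8000 s
reaction-phase robot travel = 1.6000·0.1500 = 0.2400 m
braking distance = 1.6000²/(2·2.0000) = 0.6400 m
human over T_r+T_s: 1.8000·(0.1500+0.8000) = 1.7100 m
C+Z_d+Z_r = 0.1000+0.0050+0.0400 = 0.1450 m
S_min ≈ 0.2400+0.6400+1.7100+0.1450  ⇒  S_min = 547/200 m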